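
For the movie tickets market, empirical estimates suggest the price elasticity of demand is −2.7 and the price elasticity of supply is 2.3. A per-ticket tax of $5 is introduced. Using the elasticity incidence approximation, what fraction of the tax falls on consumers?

Consumers' share ≈ 0.46.

Incidence ratio: consumers' share ≈ εs / (εs + |εd|) = 2.3 / (2.3 + 2.7) = 0.46.
Supply is the less elastic side, so consumers bear the smaller share.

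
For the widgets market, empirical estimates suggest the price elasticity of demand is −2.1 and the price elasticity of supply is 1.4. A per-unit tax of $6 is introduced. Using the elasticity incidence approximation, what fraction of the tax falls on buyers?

Incidence ratio: buyers' share ≈ εs / (εs + |εd|) = 1.4 / (1.4 + 2.1) = 0.4.
Supply is the less elastic side, so buyers bear the smaller share.

Buyers' share ≈ 0.4.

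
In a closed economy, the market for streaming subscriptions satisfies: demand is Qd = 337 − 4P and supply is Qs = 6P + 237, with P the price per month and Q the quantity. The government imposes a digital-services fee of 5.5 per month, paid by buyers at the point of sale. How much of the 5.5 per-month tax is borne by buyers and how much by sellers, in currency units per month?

Before the tax: set 337 − 4P = 6P + 237 → P* = 10, Q* = 297.
With the tax collected from buyers, demand (in seller-price terms) shifts: Qd = 337 − 4(P + 5.5).
New equilibrium: buyers pay 13.3, sellers receive 7.8, Q = 283.8. (Wedge: Pb − Ps = 5.5.)
Burden on buyers: 3.3; on sellers: 2.2. (They sum to 5.5.)

Buyers bear 3.3 per month; sellers bear 2.2 per month.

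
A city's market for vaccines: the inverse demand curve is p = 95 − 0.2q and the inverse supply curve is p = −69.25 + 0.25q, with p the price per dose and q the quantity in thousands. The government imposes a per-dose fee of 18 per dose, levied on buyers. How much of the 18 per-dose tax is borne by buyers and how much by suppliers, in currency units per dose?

Buyers bear 8 per dose; suppliers bear 10 per dose.

Inverting to q(p) form: qd = 475 − 5p; qs = 4p + 277.
Before the tax: set 475 − 5p = 4p + 277 → p* = 22, q* = 365.
With the tax collected from buyers, demand (in seller-price terms) shifts: qd = 475 − 5(p + 18).
Solving gives q = 325 with buyers paying 30 and suppliers receiving 12 (the 18 wedge).
Burden on buyers: 8; on suppliers: 10. (They sum to 18.)
The less price-elastic side of the market bears the larger share of a per-unit tax.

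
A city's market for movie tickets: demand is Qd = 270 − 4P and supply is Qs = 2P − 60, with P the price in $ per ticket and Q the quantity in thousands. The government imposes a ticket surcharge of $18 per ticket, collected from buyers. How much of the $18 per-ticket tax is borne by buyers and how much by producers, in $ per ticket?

Before the tax: set 270 − 4P = 2P − 60 → P* = $55, Q* = 50.
With the tax collected from buyers, demand (in seller-price terms) shifts: Qd = 270 − 4(P + 18).
Solving gives Q = 26 with buyers paying $61 and producers receiving $43 (the $18 wedge).
Burden on buyers: $6; on producers: $12. (They sum to $18.)
The less price-elastic side of the market bears the larger share of a per-unit tax.

Buyers bear $6 per ticket; producers bear $12 per ticket.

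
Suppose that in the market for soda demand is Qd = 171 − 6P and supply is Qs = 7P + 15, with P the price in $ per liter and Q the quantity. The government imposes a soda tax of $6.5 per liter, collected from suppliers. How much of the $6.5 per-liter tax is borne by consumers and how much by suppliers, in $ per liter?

Consumers bear $3.5 per liter; suppliers bear $3 per liter.

Before the tax: set 171 − 6P = 7P + 15 → P* = $12, Q* = 99.
With the tax collected from suppliers, supply shifts: Qs = 7(P − 6.5) + 15.
New equilibrium: consumers pay $15.5, suppliers receive $9, Q = 78. (Wedge: Pb − Ps = 6.5.)
Burden on consumers: $3.5; on suppliers: $3. (They sum to $6.5.)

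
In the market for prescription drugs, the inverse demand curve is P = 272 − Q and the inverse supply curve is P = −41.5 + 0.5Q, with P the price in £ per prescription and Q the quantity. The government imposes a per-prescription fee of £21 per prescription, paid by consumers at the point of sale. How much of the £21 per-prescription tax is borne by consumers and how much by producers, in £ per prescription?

Consumers bear £14 per prescription; producers bear £7 per prescription.

Inverting to Q(P) form: Qd = 272 − P; Qs = 2P + 83.
Before the tax: set 272 − P = 2P + 83 → P* = £63, Q* = 209.
With the tax collected from consumers, demand (in seller-price terms) shifts: Qd = 272 − (P + 21).
New equilibrium: consumers pay £77, producers receive £56, Q = 195. (Wedge: Pb − Ps = 21.)
Burden on consumers: £14; on producers: £7. (They sum to £21.)
The less price-elastic side of the market bears the larger share of a per-unit tax.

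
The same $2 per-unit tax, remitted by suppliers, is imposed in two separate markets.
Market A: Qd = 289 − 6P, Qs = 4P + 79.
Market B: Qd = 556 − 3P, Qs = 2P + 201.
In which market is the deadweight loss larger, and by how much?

Market A, by $2.4.

Market A: pre-tax P* = $21, Q* = 163; post-tax Q = 158.2; deadweight loss = $4.8.
Market B: pre-tax P* = $71, Q* = 343; post-tax Q = 340.6; deadweight loss = $2.4.
Difference: $4.8 vs $2.4 → market A is larger by $2.4.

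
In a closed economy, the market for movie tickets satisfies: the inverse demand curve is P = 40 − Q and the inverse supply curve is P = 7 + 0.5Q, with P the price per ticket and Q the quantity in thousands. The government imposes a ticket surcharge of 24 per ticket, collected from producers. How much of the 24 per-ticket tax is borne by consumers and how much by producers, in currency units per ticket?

Inverting to Q(P) form: Qd = 40 − P; Qs = 2P − 14.
Before the tax: set 40 − P = 2P − 14 → P* = 18, Q* = 22.
With the tax collected from producers, supply shifts: Qs = 2(P − 24) − 14.
Solving gives Q = 6 with consumers paying 34 and producers receiving 10 (the 24 wedge).
Burden on consumers: 16; on producers: 8. (They sum to 24.)

Consumers bear 16 per ticket; producers bear 8 per ticket.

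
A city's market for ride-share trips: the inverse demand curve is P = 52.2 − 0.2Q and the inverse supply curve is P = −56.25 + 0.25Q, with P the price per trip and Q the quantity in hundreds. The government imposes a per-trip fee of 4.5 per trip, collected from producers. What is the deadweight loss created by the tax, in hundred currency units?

Rewrite in direct form: Qd = 261 − 5P and Qs = 4P + 225.
Before the tax: set 261 − 5P = 4P + 225 → P* = 4, Q* = 241.
With the tax collected from producers, supply shifts: Qs = 4(P − 4.5) + 225.
New equilibrium: buyers pay 6, producers receive 1.5, Q = 231. (Wedge: Pb − Ps = 4.5.)
Quantity falls by |ΔQ| = |241 − 231| = 10.
DWL = ½ · t · |ΔQ| = ½ · 4.5 · 10 = 22.5.

Deadweight loss = 22.5 hundred.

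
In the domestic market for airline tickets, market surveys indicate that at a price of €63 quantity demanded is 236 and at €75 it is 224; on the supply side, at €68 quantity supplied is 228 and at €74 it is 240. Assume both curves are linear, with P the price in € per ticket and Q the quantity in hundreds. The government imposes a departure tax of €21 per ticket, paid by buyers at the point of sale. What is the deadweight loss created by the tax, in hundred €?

Deadweight loss = €147 hundred.

Demand slope: (224 − 236)/(75 − 63) = -1, so Qd = 299 − P.
Supply slope: (240 − 228)/(74 − 68) = 2, so Qs = 2P + 92.
Without the tax, 299 − P = 2P + 92 gives 3P = 207, so P* = €69 and Q* = 230.
With the tax collected from buyers, demand (in seller-price terms) shifts: Qd = 299 − (P + 21).
Solving gives Q = 216 with buyers paying €83 and producers receiving €62 (the €21 wedge).
Quantity falls by |ΔQ| = |230 − 216| = 14.
DWL = ½ · t · |ΔQ| = ½ · 21 · 14 = €147.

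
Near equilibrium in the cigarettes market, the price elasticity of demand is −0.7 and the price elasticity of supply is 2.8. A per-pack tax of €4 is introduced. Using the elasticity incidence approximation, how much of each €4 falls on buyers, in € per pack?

Incidence ratio: buyers' share ≈ εs / (εs + |εd|) = 2.8 / (2.8 + 0.7) = 0.8.
So buyers bear ≈ 0.8 × €4 = €3.2; suppliers bear €0.8.

Buyers bear ≈ €3.2 per pack.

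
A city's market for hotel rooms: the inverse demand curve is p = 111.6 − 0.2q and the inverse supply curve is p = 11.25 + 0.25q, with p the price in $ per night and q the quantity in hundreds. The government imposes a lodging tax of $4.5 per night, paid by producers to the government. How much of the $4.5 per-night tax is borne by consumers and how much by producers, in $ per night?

Inverting to q(p) form: qd = 558 − 5p; qs = 4p − 45.
Before the tax: set 558 − 5p = 4p − 45 → p* = $67, q* = 223.
With the tax collected from producers, supply shifts: qs = 4(p − 4.5) − 45.
New equilibrium: consumers pay $69, producers receive $64.5, q = 213. (Wedge: pb − ps = 4.5.)
Burden on consumers: $2; on producers: $2.5. (They sum to $4.5.)

Consumers bear $2 per night; producers bear $2.5 per night.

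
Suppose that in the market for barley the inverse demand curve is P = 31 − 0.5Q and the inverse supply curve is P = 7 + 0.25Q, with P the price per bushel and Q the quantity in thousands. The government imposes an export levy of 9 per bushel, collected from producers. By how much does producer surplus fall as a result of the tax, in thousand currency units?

Rewrite in direct form: Qd = 62 − 2P and Qs = 4P − 28.
Before the tax: set 62 − 2P = 4P − 28 → P* = 15, Q* = 32.
With the tax collected from producers, supply shifts: Qs = 4(P − 9) − 28.
Solving gives Q = 20 with buyers paying 21 and producers receiving 12 (the 9 wedge).
ΔPS is the trapezoid between Q = 20 and Q = 32 of height 3: ½ · (32 + 20) · 3 = 78.

Producer surplus falls by 78 thousand.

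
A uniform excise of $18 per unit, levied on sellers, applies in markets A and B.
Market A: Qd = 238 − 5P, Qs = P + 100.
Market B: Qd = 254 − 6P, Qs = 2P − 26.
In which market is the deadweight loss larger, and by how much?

Market B, by $108.

Market A: pre-tax P* = $23, Q* = 123; post-tax Q = 108; deadweight loss = $135.
Market B: pre-tax P* = $35, Q* = 44; post-tax Q = 17; deadweight loss = $243.
Difference: $135 vs $243 → market B is larger by $108.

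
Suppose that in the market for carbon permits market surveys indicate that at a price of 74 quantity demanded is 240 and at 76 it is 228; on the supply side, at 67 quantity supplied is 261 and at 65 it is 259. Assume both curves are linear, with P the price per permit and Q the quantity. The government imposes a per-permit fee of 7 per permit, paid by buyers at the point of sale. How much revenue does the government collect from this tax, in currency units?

Demand slope: (228 − 240)/(76 − 74) = -6, so Qd = 684 − 6P.
Supply slope: (259 − 261)/(65 − 67) = 1, so Qs = P + 194.
Before the tax: set 684 − 6P = P + 194 → P* = 70, Q* = 264.
With the tax collected from buyers, demand (in seller-price terms) shifts: Qd = 684 − 6(P + 7).
New equilibrium: buyers pay 71, suppliers receive 64, Q = 258. (Wedge: Pb − Ps = 7.)
Revenue = t · Q = 7 · 258 = 1806.

Tax revenue = 1806.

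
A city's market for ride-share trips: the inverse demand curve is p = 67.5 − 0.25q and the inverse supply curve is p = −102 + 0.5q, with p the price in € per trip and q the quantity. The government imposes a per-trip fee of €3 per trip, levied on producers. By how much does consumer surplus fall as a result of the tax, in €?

Consumer surplus falls by €224.

Rewrite in direct form: qd = 270 − 4p and qs = 2p + 204.
Without the tax, 270 − 4p = 2p + 204 gives 6p = 66, so p* = €11 and q* = 226.
With the tax collected from producers, supply shifts: qs = 2(p − 3) + 204.
Solving gives q = 222 with buyers paying €12 and producers receiving €9 (the €3 wedge).
ΔCS is the trapezoid between Q = 222 and Q = 226 of height €1: ½ · (226 + 222) · 1 = €224.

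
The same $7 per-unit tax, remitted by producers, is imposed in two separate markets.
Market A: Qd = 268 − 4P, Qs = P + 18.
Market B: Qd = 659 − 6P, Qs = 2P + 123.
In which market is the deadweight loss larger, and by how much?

Market A: pre-tax P* = $50, Q* = 68; post-tax Q = 62.4; deadweight loss = $19.6.
Market B: pre-tax P* = $67, Q* = 257; post-tax Q = 246.5; deadweight loss = $36.75.
Difference: $19.6 vs $36.75 → market B is larger by $17.15.

Market B, by $17.15.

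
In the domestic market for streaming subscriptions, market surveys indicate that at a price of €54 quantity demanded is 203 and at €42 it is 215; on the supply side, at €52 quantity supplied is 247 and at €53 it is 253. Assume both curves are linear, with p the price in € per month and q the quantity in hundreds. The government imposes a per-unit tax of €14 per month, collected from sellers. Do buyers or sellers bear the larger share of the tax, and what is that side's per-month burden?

Demand slope: (215 − 203)/(42 − 54) = -1, so qd = 257 − p.
Supply slope: (253 − 247)/(53 − 52) = 6, so qs = 6p − 65.
Without the tax, 257 − p = 6p − 65 gives 7p = 322, so p* = €46 and q* = 211.
With the tax collected from sellers, supply shifts: qs = 6(p − 14) − 65.
Solving gives q = 199 with buyers paying €58 and sellers receiving €44 (the €14 wedge).
Per-month burden: buyers €12, sellers €2.
Buyers take the larger share because demand is less price-elastic here (demand slope 1 vs supply slope 6).
The less price-elastic side of the market bears the larger share of a per-unit tax.

Buyers bear the larger share: €12 per month.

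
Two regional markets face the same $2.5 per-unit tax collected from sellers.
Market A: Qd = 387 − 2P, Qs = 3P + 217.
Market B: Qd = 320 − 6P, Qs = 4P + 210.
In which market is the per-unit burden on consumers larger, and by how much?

Market A, by $0.5.

Market A: pre-tax P* = $34, Q* = 319; post-tax Q = 316; per-unit burden on consumers = $1.5.
Market B: pre-tax P* = $11, Q* = 254; post-tax Q = 248; per-unit burden on consumers = $1.
Difference: $1.5 vs $1 → market A is larger by $0.5.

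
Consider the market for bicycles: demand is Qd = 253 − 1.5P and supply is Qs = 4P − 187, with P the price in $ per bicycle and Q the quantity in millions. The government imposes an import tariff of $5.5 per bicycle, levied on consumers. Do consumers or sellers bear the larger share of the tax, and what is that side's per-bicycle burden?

Consumers bear the larger share: $4 per bicycle.

Before the tax: set 253 − 1.5P = 4P − 187 → P* = $80, Q* = 133.
With the tax collected from consumers, demand (in seller-price terms) shifts: Qd = 253 − 1.5(P + 5.5).
New equilibrium: consumers pay $84, sellers receive $78.5, Q = 127. (Wedge: Pb − Ps = 5.5.)
Per-bicycle burden: consumers $4, sellers $1.5.
Consumers take the larger share because demand is less price-elastic here (demand slope 1.5 vs supply slope 4).
The less price-elastic side of the market bears the larger share of a per-unit tax.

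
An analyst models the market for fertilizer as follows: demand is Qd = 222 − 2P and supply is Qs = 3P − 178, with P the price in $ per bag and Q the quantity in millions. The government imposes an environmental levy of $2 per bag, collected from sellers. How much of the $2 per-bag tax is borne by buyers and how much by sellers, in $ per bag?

Buyers bear $1.2 per bag; sellers bear $0.8 per bag.

Before the tax: set 222 − 2P = 3P − 178 → P* = $80, Q* = 62.
With the tax collected from sellers, supply shifts: Qs = 3(P − 2) − 178.
New equilibrium: buyers pay $81.2, sellers receive $79.2, Q = 59.6. (Wedge: Pb − Ps = 2.)
Burden on buyers: $1.2; on sellers: $0.8. (They sum to $2.)
The less price-elastic side of the market bears the larger share of a per-unit tax.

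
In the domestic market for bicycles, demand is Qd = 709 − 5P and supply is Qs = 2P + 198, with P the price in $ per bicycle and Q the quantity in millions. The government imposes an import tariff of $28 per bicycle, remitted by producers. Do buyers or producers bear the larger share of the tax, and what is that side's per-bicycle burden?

Producers bear the larger share: $20 per bicycle.

Without the tax, 709 − 5P = 2P + 198 gives 7P = 511, so P* = $73 and Q* = 344.
With the tax collected from producers, supply shifts: Qs = 2(P − 28) + 198.
Solving gives Q = 304 with buyers paying $81 and producers receiving $53 (the $28 wedge).
Per-bicycle burden: buyers $8, producers $20.
Producers take the larger share because supply is less price-elastic here (demand slope 5 vs supply slope 2).
The less price-elastic side of the market bears the larger share of a per-unit tax.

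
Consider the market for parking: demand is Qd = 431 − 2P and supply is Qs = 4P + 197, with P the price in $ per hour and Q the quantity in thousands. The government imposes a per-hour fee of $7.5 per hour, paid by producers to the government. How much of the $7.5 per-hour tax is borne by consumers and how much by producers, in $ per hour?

Consumers bear $5 per hour; producers bear $2.5 per hour.

Before the tax: set 431 − 2P = 4P + 197 → P* = $39, Q* = 353.
With the tax collected from producers, supply shifts: Qs = 4(P − 7.5) + 197.
New equilibrium: consumers pay $44, producers receive $36.5, Q = 343. (Wedge: Pb − Ps = 7.5.)
Burden on consumers: $5; on producers: $2.5. (They sum to $7.5.)
The less price-elastic side of the market bears the larger share of a per-unit tax.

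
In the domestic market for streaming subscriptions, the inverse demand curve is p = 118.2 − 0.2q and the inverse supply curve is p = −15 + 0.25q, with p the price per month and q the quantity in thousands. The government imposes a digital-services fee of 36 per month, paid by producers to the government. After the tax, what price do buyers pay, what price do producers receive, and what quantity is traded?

Buyers pay 75; producers receive 39; quantity = 216.

Rewrite in direct form: qd = 591 − 5p and qs = 4p + 60.
Before the tax: set 591 − 5p = 4p + 60 → p* = 59, q* = 296.
With the tax collected from producers, supply shifts: qs = 4(p − 36) + 60.
Solving gives q = 216 with buyers paying 75 and producers receiving 39 (the 36 wedge).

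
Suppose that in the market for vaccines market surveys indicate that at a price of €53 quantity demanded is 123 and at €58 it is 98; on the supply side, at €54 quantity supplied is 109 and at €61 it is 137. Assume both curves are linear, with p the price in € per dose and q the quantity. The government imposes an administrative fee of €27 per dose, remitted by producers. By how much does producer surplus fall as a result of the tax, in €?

Producer surplus falls by €1245.

Demand slope: (98 − 123)/(58 − 53) = -5, so qd = 388 − 5p.
Supply slope: (137 − 109)/(61 − 54) = 4, so qs = 4p − 107.
Before the tax: set 388 − 5p = 4p − 107 → p* = €55, q* = 113.
With the tax collected from producers, supply shifts: qs = 4(p − 27) − 107.
Solving gives q = 53 with consumers paying €67 and producers receiving €40 (the €27 wedge).
ΔPS is the trapezoid between Q = 53 and Q = 113 of height €15: ½ · (113 + 53) · 15 = €1245.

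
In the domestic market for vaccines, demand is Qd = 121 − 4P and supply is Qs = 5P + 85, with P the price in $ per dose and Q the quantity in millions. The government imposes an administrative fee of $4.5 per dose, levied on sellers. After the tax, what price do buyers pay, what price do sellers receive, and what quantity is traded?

Without the tax, 121 − 4P = 5P + 85 gives 9P = 36, so P* = $4 and Q* = 105.
With the tax collected from sellers, supply shifts: Qs = 5(P − 4.5) + 85.
New equilibrium: buyers pay $6.5, sellers receive $2, Q = 95. (Wedge: Pb − Ps = 4.5.)
The less price-elastic side of the market bears the larger share of a per-unit tax.

Buyers pay $6.5; sellers receive $2; quantity = 95.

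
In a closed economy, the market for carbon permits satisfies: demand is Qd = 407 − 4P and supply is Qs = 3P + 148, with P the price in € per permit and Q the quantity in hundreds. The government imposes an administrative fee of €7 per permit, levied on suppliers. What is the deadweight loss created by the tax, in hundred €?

Before the tax: set 407 − 4P = 3P + 148 → P* = €37, Q* = 259.
With the tax collected from suppliers, supply shifts: Qs = 3(P − 7) + 148.
New equilibrium: consumers pay €40, suppliers receive €33, Q = 247. (Wedge: Pb − Ps = 7.)
Quantity falls by |ΔQ| = |259 − 247| = 12.
DWL = ½ · t · |ΔQ| = ½ · 7 · 12 = €42.

Deadweight loss = €42 hundred.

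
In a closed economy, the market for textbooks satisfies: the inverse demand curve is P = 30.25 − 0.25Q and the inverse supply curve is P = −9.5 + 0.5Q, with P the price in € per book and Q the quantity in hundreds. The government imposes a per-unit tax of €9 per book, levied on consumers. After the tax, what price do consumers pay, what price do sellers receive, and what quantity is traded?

Consumers pay €20; sellers receive €11; quantity = 41.

Inverting to Q(P) form: Qd = 121 − 4P; Qs = 2P + 19.
Before the tax: set 121 − 4P = 2P + 19 → P* = €17, Q* = 53.
With the tax collected from consumers, demand (in seller-price terms) shifts: Qd = 121 − 4(P + 9).
Solving gives Q = 41 with consumers paying €20 and sellers receiving €11 (the €9 wedge).
The less price-elastic side of the market bears the larger share of a per-unit tax.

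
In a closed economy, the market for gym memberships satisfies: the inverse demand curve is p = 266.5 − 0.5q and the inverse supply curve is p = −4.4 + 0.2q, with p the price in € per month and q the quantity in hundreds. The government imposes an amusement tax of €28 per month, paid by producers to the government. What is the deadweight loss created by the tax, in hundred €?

Deadweight loss = €560 hundred.

Rewrite in direct form: qd = 533 − 2p and qs = 5p + 22.
Without the tax, 533 − 2p = 5p + 22 gives 7p = 511, so p* = €73 and q* = 387.
With the tax collected from producers, supply shifts: qs = 5(p − 28) + 22.
New equilibrium: buyers pay €93, producers receive €65, q = 347. (Wedge: pb − ps = 28.)
Quantity falls by |ΔQ| = |387 − 347| = 40.
DWL = ½ · t · |ΔQ| = ½ · 28 · 40 = €560.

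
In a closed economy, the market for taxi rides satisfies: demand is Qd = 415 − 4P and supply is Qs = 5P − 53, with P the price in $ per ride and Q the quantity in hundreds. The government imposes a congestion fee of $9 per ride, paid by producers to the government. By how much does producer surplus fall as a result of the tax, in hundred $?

Producer surplus falls by $788 hundred.

Before the tax: set 415 − 4P = 5P − 53 → P* = $52, Q* = 207.
With the tax collected from producers, supply shifts: Qs = 5(P − 9) − 53.
New equilibrium: buyers pay $57, producers receive $48, Q = 187. (Wedge: Pb − Ps = 9.)
ΔPS is the trapezoid between Q = 187 and Q = 207 of height $4: ½ · (207 + 187) · 4 = $788.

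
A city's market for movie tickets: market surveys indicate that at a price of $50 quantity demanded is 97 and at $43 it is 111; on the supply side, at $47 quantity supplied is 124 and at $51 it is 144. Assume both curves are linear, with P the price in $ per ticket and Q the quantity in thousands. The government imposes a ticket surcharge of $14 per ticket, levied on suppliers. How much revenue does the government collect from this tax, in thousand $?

Tax revenue = $1246 thousand.

Demand slope: (111 − 97)/(43 − 50) = -2, so Qd = 197 − 2P.
Supply slope: (144 − 124)/(51 − 47) = 5, so Qs = 5P − 111.
Before the tax: set 197 − 2P = 5P − 111 → P* = $44, Q* = 109.
With the tax collected from suppliers, supply shifts: Qs = 5(P − 14) − 111.
Solving gives Q = 89 with consumers paying $54 and suppliers receiving $40 (the $14 wedge).
Revenue = t · Q = 14 · 89 = $1246.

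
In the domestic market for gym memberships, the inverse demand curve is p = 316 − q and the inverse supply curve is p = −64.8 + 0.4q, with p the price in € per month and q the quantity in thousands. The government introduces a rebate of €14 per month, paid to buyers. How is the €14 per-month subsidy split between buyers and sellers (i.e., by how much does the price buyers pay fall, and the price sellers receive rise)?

Rewrite in direct form: qd = 316 − p and qs = 2.5p + 162.
Before the subsidy: set 316 − p = 2.5p + 162 → p* = €44, q* = 272.
With a per-unit subsidy paid to buyers, each effectively pays p − 14, so demand becomes qd = 316 − (p − 14).
Solving gives q = 282 with buyers paying €34 and sellers receiving €48 (the €14 wedge).
Gain to buyers: €10; to sellers: €4. (They sum to €14.)

Buyers gain €10 per month; sellers gain €4 per month.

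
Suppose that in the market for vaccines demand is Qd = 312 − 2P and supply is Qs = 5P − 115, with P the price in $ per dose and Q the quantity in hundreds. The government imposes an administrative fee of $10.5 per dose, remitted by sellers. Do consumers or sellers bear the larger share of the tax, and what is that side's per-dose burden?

Without the tax, 312 − 2P = 5P − 115 gives 7P = 427, so P* = $61 and Q* = 190.
With the tax collected from sellers, supply shifts: Qs = 5(P − 10.5) − 115.
New equilibrium: consumers pay $68.5, sellers receive $58, Q = 175. (Wedge: Pb − Ps = 10.5.)
Per-dose burden: consumers $7.5, sellers $3.
Consumers take the larger share because demand is less price-elastic here (demand slope 2 vs supply slope 5).

Consumers bear the larger share: $7.5 per dose.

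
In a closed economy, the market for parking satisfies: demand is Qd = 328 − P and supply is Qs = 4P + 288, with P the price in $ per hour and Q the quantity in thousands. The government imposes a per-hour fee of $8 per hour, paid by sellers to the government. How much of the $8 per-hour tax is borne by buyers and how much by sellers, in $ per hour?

Buyers bear $6.4 per hour; sellers bear $1.6 per hour.

Without the tax, 328 − P = 4P + 288 gives 5P = 40, so P* = $8 and Q* = 320.
With the tax collected from sellers, supply shifts: Qs = 4(P − 8) + 288.
New equilibrium: buyers pay $14.4, sellers receive $6.4, Q = 313.6. (Wedge: Pb − Ps = 8.)
Burden on buyers: $6.4; on sellers: $1.6. (They sum to $8.)
The less price-elastic side of the market bears the larger share of a per-unit tax.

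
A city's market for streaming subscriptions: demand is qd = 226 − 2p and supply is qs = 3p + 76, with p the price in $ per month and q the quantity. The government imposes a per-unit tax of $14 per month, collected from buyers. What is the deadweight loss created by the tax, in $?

Before the tax: set 226 − 2p = 3p + 76 → p* = $30, q* = 166.
With the tax collected from buyers, demand (in seller-price terms) shifts: qd = 226 − 2(p + 14).
New equilibrium: buyers pay $38.4, sellers receive $24.4, q = 149.2. (Wedge: pb − ps = 14.)
Quantity falls by |ΔQ| = |166 − 149.2| = 16.8.
DWL = ½ · t · |ΔQ| = ½ · 14 · 16.8 = $117.6.

Deadweight loss = $117.6.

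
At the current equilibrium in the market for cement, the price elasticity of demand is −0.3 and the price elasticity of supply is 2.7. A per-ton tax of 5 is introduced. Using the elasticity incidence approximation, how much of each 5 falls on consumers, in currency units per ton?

Consumers bear ≈ 4.5 per ton.

Incidence ratio: consumers' share ≈ εs / (εs + |εd|) = 2.7 / (2.7 + 0.3) = 0.9.
So consumers bear ≈ 0.9 × 5 = 4.5; suppliers bear 0.5.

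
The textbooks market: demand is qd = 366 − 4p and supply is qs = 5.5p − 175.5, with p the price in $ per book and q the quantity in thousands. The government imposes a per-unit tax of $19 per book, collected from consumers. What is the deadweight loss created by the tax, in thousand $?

Without the tax, 366 − 4p = 5.5p − 175.5 gives 9.5p = 541.5, so p* = $57 and q* = 138.
With the tax collected from consumers, demand (in seller-price terms) shifts: qd = 366 − 4(p + 19).
New equilibrium: consumers pay $68, sellers receive $49, q = 94. (Wedge: pb − ps = 19.)
Quantity falls by |ΔQ| = |138 − 94| = 44.
DWL = ½ · t · |ΔQ| = ½ · 19 · 44 = $418.

Deadweight loss = $418 thousand.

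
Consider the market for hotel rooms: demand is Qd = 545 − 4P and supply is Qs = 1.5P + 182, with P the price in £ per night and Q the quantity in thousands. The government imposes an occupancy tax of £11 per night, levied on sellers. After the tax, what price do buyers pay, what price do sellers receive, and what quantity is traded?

Buyers pay £69; sellers receive £58; quantity = 269.

Before the tax: set 545 − 4P = 1.5P + 182 → P* = £66, Q* = 281.
With the tax collected from sellers, supply shifts: Qs = 1.5(P − 11) + 182.
Solving gives Q = 269 with buyers paying £69 and sellers receiving £58 (the £11 wedge).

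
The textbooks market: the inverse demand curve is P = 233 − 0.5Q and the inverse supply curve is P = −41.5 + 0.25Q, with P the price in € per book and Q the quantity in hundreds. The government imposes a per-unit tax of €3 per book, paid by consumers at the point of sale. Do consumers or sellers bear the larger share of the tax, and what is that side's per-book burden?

Rewrite in direct form: Qd = 466 − 2P and Qs = 4P + 166.
Before the tax: set 466 − 2P = 4P + 166 → P* = €50, Q* = 366.
With the tax collected from consumers, demand (in seller-price terms) shifts: Qd = 466 − 2(P + 3).
Solving gives Q = 362 with consumers paying €52 and sellers receiving €49 (the €3 wedge).
Per-book burden: consumers €2, sellers €1.
Consumers take the larger share because demand is less price-elastic here (demand slope 2 vs supply slope 4).
The less price-elastic side of the market bears the larger share of a per-unit tax.

Consumers bear the larger share: €2 per book.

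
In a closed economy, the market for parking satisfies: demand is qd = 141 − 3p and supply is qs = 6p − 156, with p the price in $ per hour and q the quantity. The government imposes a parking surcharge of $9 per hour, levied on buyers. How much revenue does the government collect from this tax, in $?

Tax revenue = $216.

Without the tax, 141 − 3p = 6p − 156 gives 9p = 297, so p* = $33 and q* = 42.
With the tax collected from buyers, demand (in seller-price terms) shifts: qd = 141 − 3(p + 9).
New equilibrium: buyers pay $39, suppliers receive $30, q = 24. (Wedge: pb − ps = 9.)
Revenue = t · Q = 9 · 24 = $216.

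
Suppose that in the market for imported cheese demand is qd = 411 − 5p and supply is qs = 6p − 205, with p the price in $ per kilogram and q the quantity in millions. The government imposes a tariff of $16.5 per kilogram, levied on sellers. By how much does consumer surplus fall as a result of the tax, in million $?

Consumer surplus falls by $976.5 million.

Without the tax, 411 − 5p = 6p − 205 gives 11p = 616, so p* = $56 and q* = 131.
With the tax collected from sellers, supply shifts: qs = 6(p − 16.5) − 205.
New equilibrium: buyers pay $65, sellers receive $48.5, q = 86. (Wedge: pb − ps = 16.5.)
ΔCS is the trapezoid between Q = 86 and Q = 131 of height $9: ½ · (131 + 86) · 9 = $976.5.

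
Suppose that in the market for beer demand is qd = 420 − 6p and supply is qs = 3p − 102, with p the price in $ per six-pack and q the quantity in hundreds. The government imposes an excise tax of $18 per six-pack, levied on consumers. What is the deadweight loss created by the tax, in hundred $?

Without the tax, 420 − 6p = 3p − 102 gives 9p = 522, so p* = $58 and q* = 72.
With the tax collected from consumers, demand (in seller-price terms) shifts: qd = 420 − 6(p + 18).
Solving gives q = 36 with consumers paying $64 and producers receiving $46 (the $18 wedge).
Quantity falls by |ΔQ| = |72 − 36| = 36.
DWL = ½ · t · |ΔQ| = ½ · 18 · 36 = $324.

Deadweight loss = $324 hundred.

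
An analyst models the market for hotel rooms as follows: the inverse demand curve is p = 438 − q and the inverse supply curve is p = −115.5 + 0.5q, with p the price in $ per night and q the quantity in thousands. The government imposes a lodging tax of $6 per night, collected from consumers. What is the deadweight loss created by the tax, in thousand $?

Deadweight loss = $12 thousand.

Inverting to q(p) form: qd = 438 − p; qs = 2p + 231.
Before the tax: set 438 − p = 2p + 231 → p* = $69, q* = 369.
With the tax collected from consumers, demand (in seller-price terms) shifts: qd = 438 − (p + 6).
New equilibrium: consumers pay $73, suppliers receive $67, q = 365. (Wedge: pb − ps = 6.)
Quantity falls by |ΔQ| = |369 − 365| = 4.
DWL = ½ · t · |ΔQ| = ½ · 6 · 4 = $12.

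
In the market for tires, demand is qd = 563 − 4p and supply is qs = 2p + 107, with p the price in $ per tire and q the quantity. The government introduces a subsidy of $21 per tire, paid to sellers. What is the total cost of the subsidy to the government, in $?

Government outlay = $6027.

Before the subsidy: set 563 − 4p = 2p + 107 → p* = $76, q* = 259.
With a per-unit subsidy paid to sellers, each receives p + 21 per unit sold, so supply becomes qs = 2(p + 21) + 107.
Solving gives q = 287 with consumers paying $69 and sellers receiving $90 (the $21 wedge).
Outlay = t · Q = 21 · 287 = $6027.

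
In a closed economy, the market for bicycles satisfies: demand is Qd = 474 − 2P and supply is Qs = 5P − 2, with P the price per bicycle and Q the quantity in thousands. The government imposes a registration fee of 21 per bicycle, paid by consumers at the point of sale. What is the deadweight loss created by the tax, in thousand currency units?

Deadweight loss = 315 thousand.

Without the tax, 474 − 2P = 5P − 2 gives 7P = 476, so P* = 68 and Q* = 338.
With the tax collected from consumers, demand (in seller-price terms) shifts: Qd = 474 − 2(P + 21).
New equilibrium: consumers pay 83, sellers receive 62, Q = 308. (Wedge: Pb − Ps = 21.)
Quantity falls by |ΔQ| = |338 − 308| = 30.
DWL = ½ · t · |ΔQ| = ½ · 21 · 30 = 315.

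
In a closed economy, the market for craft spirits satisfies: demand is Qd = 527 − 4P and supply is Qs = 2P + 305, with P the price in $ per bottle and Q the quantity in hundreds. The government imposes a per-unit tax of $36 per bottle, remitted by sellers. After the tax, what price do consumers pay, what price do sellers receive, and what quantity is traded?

Consumers pay $49; sellers receive $13; quantity = 331.

Without the tax, 527 − 4P = 2P + 305 gives 6P = 222, so P* = $37 and Q* = 379.
With the tax collected from sellers, supply shifts: Qs = 2(P − 36) + 305.
New equilibrium: consumers pay $49, sellers receive $13, Q = 331. (Wedge: Pb − Ps = 36.)
The less price-elastic side of the market bears the larger share of a per-unit tax.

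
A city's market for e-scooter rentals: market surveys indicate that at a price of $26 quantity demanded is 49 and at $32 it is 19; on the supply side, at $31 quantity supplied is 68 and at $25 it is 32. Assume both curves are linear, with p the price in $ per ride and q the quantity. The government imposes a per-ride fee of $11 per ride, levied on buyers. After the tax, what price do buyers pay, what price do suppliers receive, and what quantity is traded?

Demand slope: (19 − 49)/(32 − 26) = -5, so qd = 179 − 5p.
Supply slope: (32 − 68)/(25 − 31) = 6, so qs = 6p − 118.
Before the tax: set 179 − 5p = 6p − 118 → p* = $27, q* = 44.
With the tax collected from buyers, demand (in seller-price terms) shifts: qd = 179 − 5(p + 11).
Solving gives q = 14 with buyers paying $33 and suppliers receiving $22 (the $11 wedge).

Buyers pay $33; suppliers receive $22; quantity = 14.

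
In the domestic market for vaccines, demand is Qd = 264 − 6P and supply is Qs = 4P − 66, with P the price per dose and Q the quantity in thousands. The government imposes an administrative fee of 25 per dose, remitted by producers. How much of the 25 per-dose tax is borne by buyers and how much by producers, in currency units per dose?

Buyers bear 10 per dose; producers bear 15 per dose.

Before the tax: set 264 − 6P = 4P − 66 → P* = 33, Q* = 66.
With the tax collected from producers, supply shifts: Qs = 4(P − 25) − 66.
New equilibrium: buyers pay 43, producers receive 18, Q = 6. (Wedge: Pb − Ps = 25.)
Burden on buyers: 10; on producers: 15. (They sum to 25.)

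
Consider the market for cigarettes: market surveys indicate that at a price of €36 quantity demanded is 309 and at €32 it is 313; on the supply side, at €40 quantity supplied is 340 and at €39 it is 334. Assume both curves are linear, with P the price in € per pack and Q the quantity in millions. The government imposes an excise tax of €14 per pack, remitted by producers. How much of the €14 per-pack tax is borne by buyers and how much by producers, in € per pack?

Demand slope: (313 − 309)/(32 − 36) = -1, so Qd = 345 − P.
Supply slope: (334 − 340)/(39 − 40) = 6, so Qs = 6P + 100.
Before the tax: set 345 − P = 6P + 100 → P* = €35, Q* = 310.
With the tax collected from producers, supply shifts: Qs = 6(P − 14) + 100.
New equilibrium: buyers pay €47, producers receive €33, Q = 298. (Wedge: Pb − Ps = 14.)
Burden on buyers: €12; on producers: €2. (They sum to €14.)
The less price-elastic side of the market bears the larger share of a per-unit tax.

Buyers bear €12 per pack; producers bear €2 per pack.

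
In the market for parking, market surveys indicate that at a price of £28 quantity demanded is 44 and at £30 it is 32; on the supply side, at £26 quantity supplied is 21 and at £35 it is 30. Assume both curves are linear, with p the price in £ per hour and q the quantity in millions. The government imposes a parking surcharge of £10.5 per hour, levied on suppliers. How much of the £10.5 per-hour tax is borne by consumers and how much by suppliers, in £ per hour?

Demand slope: (32 − 44)/(30 − 28) = -6, so qd = 212 − 6p.
Supply slope: (30 − 21)/(35 − 26) = 1, so qs = p − 5.
Before the tax: set 212 − 6p = p − 5 → p* = £31, q* = 26.
With the tax collected from suppliers, supply shifts: qs = (p − 10.5) − 5.
Solving gives q = 17 with consumers paying £32.5 and suppliers receiving £22 (the £10.5 wedge).
Burden on consumers: £1.5; on suppliers: £9. (They sum to £10.5.)
The less price-elastic side of the market bears the larger share of a per-unit tax.

Consumers bear £1.5 per hour; suppliers bear £9 per hour.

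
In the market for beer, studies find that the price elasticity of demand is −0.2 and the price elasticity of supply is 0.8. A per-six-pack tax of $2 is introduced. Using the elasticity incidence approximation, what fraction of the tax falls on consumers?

Incidence ratio: consumers' share ≈ εs / (εs + |εd|) = 0.8 / (0.8 + 0.2) = 0.8.
Supply is the more elastic side, so consumers bear the larger share.

Consumers' share ≈ 0.8.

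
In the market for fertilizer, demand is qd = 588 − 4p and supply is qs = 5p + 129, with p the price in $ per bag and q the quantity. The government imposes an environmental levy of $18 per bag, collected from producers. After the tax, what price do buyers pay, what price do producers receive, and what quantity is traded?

Without the tax, 588 − 4p = 5p + 129 gives 9p = 459, so p* = $51 and q* = 384.
With the tax collected from producers, supply shifts: qs = 5(p − 18) + 129.
Solving gives q = 344 with buyers paying $61 and producers receiving $43 (the $18 wedge).
The less price-elastic side of the market bears the larger share of a per-unit tax.

Buyers pay $61; producers receive $43; quantity = 344.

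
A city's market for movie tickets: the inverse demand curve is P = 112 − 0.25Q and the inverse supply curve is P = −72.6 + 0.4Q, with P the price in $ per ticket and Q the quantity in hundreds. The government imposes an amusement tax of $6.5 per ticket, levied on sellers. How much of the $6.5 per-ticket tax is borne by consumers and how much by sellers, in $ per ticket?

Inverting to Q(P) form: Qd = 448 − 4P; Qs = 2.5P + 181.5.
Before the tax: set 448 − 4P = 2.5P + 181.5 → P* = $41, Q* = 284.
With the tax collected from sellers, supply shifts: Qs = 2.5(P − 6.5) + 181.5.
Solving gives Q = 274 with consumers paying $43.5 and sellers receiving $37 (the $6.5 wedge).
Burden on consumers: $2.5; on sellers: $4. (They sum to $6.5.)
The less price-elastic side of the market bears the larger share of a per-unit tax.

Consumers bear $2.5 per ticket; sellers bear $4 per ticket.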